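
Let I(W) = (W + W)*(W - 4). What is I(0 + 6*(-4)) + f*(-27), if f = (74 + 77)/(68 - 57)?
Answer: 10707/11 ≈ 973.36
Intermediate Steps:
f = 151/11 ≈ 13.727
I(W) = 2*W*(-4 + W) (I(W) = (2*W)*(-4 + W) = 2*W*(-4 + W))
I(0 + 6*(-4)) + f*(-27) = 2*(0 + 6*(-4))*(-4 + (0 + 6*(-4))) + (151/11)*(-27) = 2*(0 - 24)*(-4 + (0 - 24)) - 4077/11 = 2*(-24)*(-4 - 24) - 4077/11 = 2*(-24)*(-28) - 4077/11 = 1344 - 4077/11 = 10707/11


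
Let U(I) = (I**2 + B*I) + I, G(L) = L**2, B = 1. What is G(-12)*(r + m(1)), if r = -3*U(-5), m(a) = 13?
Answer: -4608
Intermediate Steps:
U(I) = I**2 + 2*I (U(I) = (I**2 + 1*I) + I = (I**2 + I) + I = (I + I**2) + I = I**2 + 2*I)
r = -45 (r = -(-15)*(2 - 5) = -(-15)*(-3) = -3*15 = -45)
G(-12)*(r + m(1)) = (-12)**2*(-45 + 13) = 144*(-32) = -4608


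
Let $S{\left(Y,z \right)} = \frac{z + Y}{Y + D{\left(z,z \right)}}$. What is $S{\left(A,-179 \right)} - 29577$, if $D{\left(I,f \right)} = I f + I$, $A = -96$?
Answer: $- \frac{939543257}{31766} \approx -29577.0$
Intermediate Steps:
$D{\left(I,f \right)} = I + I f$
$S{\left(Y,z \right)} = \frac{Y + z}{Y + z \left(1 + z\right)}$ ($S{\left(Y,z \right)} = \frac{z + Y}{Y + z \left(1 + z\right)} = \frac{Y + z}{Y + z \left(1 + z\right)}$)
$S{\left(A,-179 \right)} - 29577 = \frac{-96 - 179}{-96 - 179 \left(1 - 179\right)} - 29577 = \frac{1}{-96 - -31862} \left(-275\right) - 29577 = \frac{1}{-96 + 31862} \left(-275\right) - 29577 = \frac{1}{31766} \left(-275\right) - 29577 = - \frac{275}{31766} - 29577 = - \frac{939543257}{31766}$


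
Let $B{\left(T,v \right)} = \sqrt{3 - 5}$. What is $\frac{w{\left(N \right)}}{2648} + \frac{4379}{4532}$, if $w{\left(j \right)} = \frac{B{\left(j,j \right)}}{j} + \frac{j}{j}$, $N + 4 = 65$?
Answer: $\frac{2900031}{3000184} + \frac{i \sqrt{2}}{161528} \approx 0.96662 + 8.7552 \cdot 10^{-6} i$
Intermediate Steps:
$N = 61$ ($N = -4 + 65 = 61$)
$B{\left(T,v \right)} = i \sqrt{2}$ ($B{\left(T,v \right)} = \sqrt{-2} = i \sqrt{2}$)
$w{\left(j \right)} = 1 + \frac{i \sqrt{2}}{j}$ ($w{\left(j \right)} = \frac{i \sqrt{2}}{j} + \frac{j}{j} = \frac{i \sqrt{2}}{j} + 1 = 1 + \frac{i \sqrt{2}}{j}$)
$\frac{w{\left(N \right)}}{2648} + \frac{4379}{4532} = \frac{\frac{1}{61} \left(61 + i \sqrt{2}\right)}{2648} + \frac{4379}{4532} = \frac{61 + i \sqrt{2}}{61} \cdot \frac{1}{2648} + 4379 \cdot \frac{1}{4532} = \left(1 + \frac{i \sqrt{2}}{61}\right) \frac{1}{2648} + \frac{4379}{4532} = \left(\frac{1}{2648} + \frac{i \sqrt{2}}{161528}\right) + \frac{4379}{4532} = \frac{2900031}{3000184} + \frac{i \sqrt{2}}{161528}$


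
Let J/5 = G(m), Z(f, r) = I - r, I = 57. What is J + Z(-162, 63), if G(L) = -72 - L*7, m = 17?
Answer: -961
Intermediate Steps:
Z(f, r) = 57 - r
G(L) = -72 - 7*L
J = -955 (J = 5*(-72 - 7*17) = 5*(-72 - 119) = 5*(-191) = -955)
J + Z(-162, 63) = -955 + (57 - 1*63) = -955 + (57 - 63) = -955 - 6 = -961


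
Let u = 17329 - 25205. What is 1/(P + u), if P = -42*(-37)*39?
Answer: 1/52730 ≈ 1.8965e-5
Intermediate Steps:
P = 60606 (P = 1554*39 = 60606)
u = -7876
1/(P + u) = 1/(60606 - 7876) = 1/52730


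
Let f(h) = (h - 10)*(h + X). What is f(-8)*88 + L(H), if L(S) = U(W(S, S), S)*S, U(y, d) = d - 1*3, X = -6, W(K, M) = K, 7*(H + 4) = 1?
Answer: 1087920/49 ≈ 22202.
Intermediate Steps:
H = -27/7 (H = -4 + (⅐)*1 = -4 + ⅐ = -27/7 ≈ -3.8571)
U(y, d) = -3 + d (U(y, d) = d - 3 = -3 + d)
f(h) = (-10 + h)*(-6 + h) (f(h) = (h - 10)*(h - 6) = (-10 + h)*(-6 + h))
L(S) = S*(-3 + S) (L(S) = (-3 + S)*S = S*(-3 + S))
f(-8)*88 + L(H) = (60 + (-8)² - 16*(-8))*88 - 27*(-3 - 27/7)/7 = (60 + 64 + 128)*88 - 27/7*(-48/7) = 252*88 + 1296/49 = 22176 + 1296/49 = 1087920/49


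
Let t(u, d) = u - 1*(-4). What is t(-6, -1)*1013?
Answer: -2026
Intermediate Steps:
t(u, d) = 4 + u (t(u, d) = u + 4 = 4 + u)
t(-6, -1)*1013 = (4 - 6)*1013 = -2*1013 = -2026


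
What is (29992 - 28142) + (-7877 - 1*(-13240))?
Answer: 7213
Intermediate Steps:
(29992 - 28142) + (-7877 - 1*(-13240)) = 1850 + (-7877 + 13240) = 1850 + 5363 = 7213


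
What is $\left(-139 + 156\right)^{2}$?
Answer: $289$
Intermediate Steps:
$\left(-139 + 156\right)^{2} = 17^{2} = 289$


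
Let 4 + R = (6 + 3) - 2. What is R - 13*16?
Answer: -205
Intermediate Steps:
R = 3 (R = -4 + ((6 + 3) - 2) = -4 + (9 - 2) = -4 + 7 = 3)
R - 13*16 = 3 - 13*16 = 3 - 208 = -205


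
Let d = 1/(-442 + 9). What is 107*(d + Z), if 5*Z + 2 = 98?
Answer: 4447241/2165 ≈ 2054.2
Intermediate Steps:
Z = 96/5 (Z = -⅖ + (⅕)*98 = -⅖ + 98/5 = 96/5 ≈ 19.200)
d = -1/433 (d = 1/(-433) = -1/433 ≈ -0.0023095)
107*(d + Z) = 107*(-1/433 + 96/5) = 107*(41563/2165) = 4447241/2165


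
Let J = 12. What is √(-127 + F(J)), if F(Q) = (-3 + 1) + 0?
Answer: I*√129 ≈ 11.358*I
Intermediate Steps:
F(Q) = -2 (F(Q) = -2 + 0 = -2)
√(-127 + F(J)) = √(-127 - 2) = √(-129) = I*√129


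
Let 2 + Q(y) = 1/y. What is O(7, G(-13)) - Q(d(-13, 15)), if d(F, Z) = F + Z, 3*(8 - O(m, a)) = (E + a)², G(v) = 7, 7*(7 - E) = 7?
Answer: -281/6 ≈ -46.833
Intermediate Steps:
E = 6 (E = 7 - ⅐*7 = 7 - 1 = 6)
O(m, a) = 8 - (6 + a)²/3
Q(y) = -2 + 1/y
O(7, G(-13)) - Q(d(-13, 15)) = (8 - (6 + 7)²/3) - (-2 + 1/(-13 + 15)) = (8 - ⅓*13²) - (-2 + 1/2) = (8 - ⅓*169) - (-2 + ½) = (8 - 169/3) - 1*(-3/2) = -145/3 + 3/2 = -281/6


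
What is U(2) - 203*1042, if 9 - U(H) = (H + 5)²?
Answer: -211566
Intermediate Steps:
U(H) = 9 - (5 + H)² (U(H) = 9 - (H + 5)² = 9 - (5 + H)²)
U(2) - 203*1042 = (9 - (5 + 2)²) - 203*1042 = (9 - 1*7²) - 211526 = (9 - 1*49) - 211526 = (9 - 49) - 211526 = -40 - 211526 = -211566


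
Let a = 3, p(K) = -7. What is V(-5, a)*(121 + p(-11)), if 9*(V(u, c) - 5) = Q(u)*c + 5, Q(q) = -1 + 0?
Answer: 1786/3 ≈ 595.33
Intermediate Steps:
Q(q) = -1
V(u, c) = 50/9 - c/9 (V(u, c) = 5 + (-c + 5)/9 = 5 + (5 - c)/9 = 5 + (5/9 - c/9) = 50/9 - c/9)
V(-5, a)*(121 + p(-11)) = (50/9 - 1/9*3)*(121 - 7) = (50/9 - 1/3)*114 = (47/9)*114 = 1786/3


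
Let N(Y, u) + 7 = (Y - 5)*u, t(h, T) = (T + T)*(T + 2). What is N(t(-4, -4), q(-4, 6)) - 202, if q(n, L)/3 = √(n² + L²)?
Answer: -209 + 66*√13 ≈ 28.966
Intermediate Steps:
t(h, T) = 2*T*(2 + T) (t(h, T) = (2*T)*(2 + T) = 2*T*(2 + T))
q(n, L) = 3*√(L² + n²) (q(n, L) = 3*√(n² + L²) = 3*√(L² + n²))
N(Y, u) = -7 + u*(-5 + Y) (N(Y, u) = -7 + (Y - 5)*u = -7 + (-5 + Y)*u = -7 + u*(-5 + Y))
N(t(-4, -4), q(-4, 6)) - 202 = (-7 - 15*√(6² + (-4)²) + (2*(-4)*(2 - 4))*(3*√(6² + (-4)²))) - 202 = (-7 - 15*√(36 + 16) + (2*(-4)*(-2))*(3*√(36 + 16))) - 202 = (-7 - 15*√52 + 16*(3*√52)) - 202 = (-7 - 15*2*√13 + 16*(3*(2*√13))) - 202 = (-7 - 30*√13 + 16*(6*√13)) - 202 = (-7 - 30*√13 + 96*√13) - 202 = (-7 + 66*√13) - 202 = -209 + 66*√13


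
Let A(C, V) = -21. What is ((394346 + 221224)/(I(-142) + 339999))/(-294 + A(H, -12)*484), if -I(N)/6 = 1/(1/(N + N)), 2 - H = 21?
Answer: -102595/595588329 ≈ -0.00017226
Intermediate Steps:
H = -19 (H = 2 - 1*21 = 2 - 21 = -19)
I(N) = -12*N
((394346 + 221224)/(I(-142) + 339999))/(-294 + A(H, -12)*484) = ((394346 + 221224)/(-12*(-142) + 339999))/(-294 - 21*484) = (615570/(1704 + 339999))/(-294 - 10164) = (615570/341703)/(-10458) = (615570*(1/341703))*(-1/10458) = (205190/113901)*(-1/10458) = -102595/595588329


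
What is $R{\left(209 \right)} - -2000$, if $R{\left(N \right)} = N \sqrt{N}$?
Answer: $2000 + 209 \sqrt{209} \approx 5021.5$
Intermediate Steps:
$R{\left(N \right)} = N^{\frac{3}{2}}$
$R{\left(209 \right)} - -2000 = 209^{\frac{3}{2}} - -2000 = 209 \sqrt{209} + 2000 = 2000 + 209 \sqrt{209}$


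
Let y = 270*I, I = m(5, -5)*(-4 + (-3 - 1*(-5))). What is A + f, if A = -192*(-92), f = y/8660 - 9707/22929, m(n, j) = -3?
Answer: 175370385766/9928257 ≈ 17664.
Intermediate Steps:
I = 6 (I = -3*(-4 + (-3 - 1*(-5))) = -3*(-4 + (-3 + 5)) = -3*(-4 + 2) = -3*(-2) = 6)
y = 1620 (y = 270*6 = 1620)
f = -2345882/9928257 (f = 1620/8660 - 9707/22929 = 1620*(1/8660) - 9707*1/22929 = 81/433 - 9707/22929 = -2345882/9928257 ≈ -0.23628)
A = 17664
A + f = 17664 - 2345882/9928257 = 175370385766/9928257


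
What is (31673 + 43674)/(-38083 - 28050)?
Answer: -75347/66133 ≈ -1.1393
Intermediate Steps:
(31673 + 43674)/(-38083 - 28050) = 75347/(-66133) = 75347*(-1/66133) = -75347/66133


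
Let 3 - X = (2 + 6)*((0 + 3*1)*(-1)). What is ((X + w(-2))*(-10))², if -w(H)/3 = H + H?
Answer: 152100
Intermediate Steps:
w(H) = -6*H (w(H) = -3*(H + H) = -6*H)
X = 27 (X = 3 - (2 + 6)*(0 + 3*1)*(-1) = 3 - 8*(0 + 3)*(-1) = 3 - 8*3*(-1) = 3 - 8*(-3) = 3 - 1*(-24) = 3 + 24 = 27)
((X + w(-2))*(-10))² = ((27 - 6*(-2))*(-10))² = ((27 + 12)*(-10))² = (39*(-10))² = (-390)² = 152100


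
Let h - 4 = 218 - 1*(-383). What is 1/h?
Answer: 1/605 ≈ 0.0016529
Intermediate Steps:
h = 605 (h = 4 + (218 - 1*(-383)) = 4 + (218 + 383) = 4 + 601 = 605)
1/h = 1/605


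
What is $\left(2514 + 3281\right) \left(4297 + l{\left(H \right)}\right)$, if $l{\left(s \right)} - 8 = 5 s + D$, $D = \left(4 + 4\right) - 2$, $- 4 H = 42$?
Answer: $\frac{49356015}{2} \approx 2.4678 \cdot 10^{7}$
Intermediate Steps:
$H = - \frac{21}{2}$ ($H = \left(- \frac{1}{4}\right) 42 = - \frac{21}{2} \approx -10.5$)
$D = 6$ ($D = 8 - 2 = 6$)
$l{\left(s \right)} = 14 + 5 s$ ($l{\left(s \right)} = 8 + \left(5 s + 6\right) = 8 + \left(6 + 5 s\right) = 14 + 5 s$)
$\left(2514 + 3281\right) \left(4297 + l{\left(H \right)}\right) = \left(2514 + 3281\right) \left(4297 + \left(14 + 5 \left(- \frac{21}{2}\right)\right)\right) = 5795 \left(4297 + \left(14 - \frac{105}{2}\right)\right) = 5795 \left(4297 - \frac{77}{2}\right) = 5795 \cdot \frac{8517}{2} = \frac{49356015}{2}$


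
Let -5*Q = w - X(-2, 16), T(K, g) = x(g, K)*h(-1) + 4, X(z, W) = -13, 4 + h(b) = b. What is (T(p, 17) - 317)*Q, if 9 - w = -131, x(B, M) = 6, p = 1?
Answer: 52479/5 ≈ 10496.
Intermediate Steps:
h(b) = -4 + b
w = 140 (w = 9 - 1*(-131) = 9 + 131 = 140)
T(K, g) = -26 (T(K, g) = 6*(-4 - 1) + 4 = 6*(-5) + 4 = -30 + 4 = -26)
Q = -153/5 (Q = -(140 - 1*(-13))/5 = -(140 + 13)/5 = -1/5*153 = -153/5 ≈ -30.600)
(T(p, 17) - 317)*Q = (-26 - 317)*(-153/5) = -343*(-153/5) = 52479/5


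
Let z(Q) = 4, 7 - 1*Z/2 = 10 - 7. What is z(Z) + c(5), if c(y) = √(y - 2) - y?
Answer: -1 + √3 ≈ 0.73205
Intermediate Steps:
Z = 8 (Z = 14 - 2*(10 - 7) = 14 - 2*3 = 14 - 6 = 8)
c(y) = √(-2 + y) - y
z(Z) + c(5) = 4 + (√(-2 + 5) - 1*5) = 4 + (√3 - 5) = 4 + (-5 + √3) = -1 + √3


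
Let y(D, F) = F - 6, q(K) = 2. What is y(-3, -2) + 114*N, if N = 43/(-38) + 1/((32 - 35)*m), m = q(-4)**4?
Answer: -1115/8 ≈ -139.38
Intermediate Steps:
m = 16 (m = 2**4 = 16)
y(D, F) = -6 + F
N = -1051/912 (N = 43/(-38) + 1/((32 - 35)*16) = 43*(-1/38) + (1/16)/(-3) = -43/38 - 1/3*1/16 = -43/38 - 1/48 = -1051/912 ≈ -1.1524)
y(-3, -2) + 114*N = (-6 - 2) + 114*(-1051/912) = -8 - 1051/8 = -1115/8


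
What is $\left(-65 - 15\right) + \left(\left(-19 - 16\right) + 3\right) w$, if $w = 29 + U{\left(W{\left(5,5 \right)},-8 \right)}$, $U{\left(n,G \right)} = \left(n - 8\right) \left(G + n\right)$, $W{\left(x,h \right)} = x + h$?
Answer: $-1136$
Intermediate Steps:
$W{\left(x,h \right)} = h + x$
$U{\left(n,G \right)} = \left(-8 + n\right) \left(G + n\right)$
$w = 33$ ($w = 29 - \left(-64 - \left(5 + 5\right)^{2} + 16 \left(5 + 5\right)\right) = 29 + \left(10^{2} + 64 - 80 - 80\right) = 29 + \left(100 + 64 - 80 - 80\right) = 29 + 4 = 33$)
$\left(-65 - 15\right) + \left(\left(-19 - 16\right) + 3\right) w = \left(-65 - 15\right) + \left(\left(-19 - 16\right) + 3\right) 33 = \left(-65 - 15\right) + \left(-35 + 3\right) 33 = -80 - 1056 = -1136$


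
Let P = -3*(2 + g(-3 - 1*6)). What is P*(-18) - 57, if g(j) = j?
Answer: -435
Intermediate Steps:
P = 21 (P = -3*(2 + (-3 - 1*6)) = -3*(2 + (-3 - 6)) = -3*(2 - 9) = -3*(-7) = 21)
P*(-18) - 57 = 21*(-18) - 57 = -378 - 57 = -435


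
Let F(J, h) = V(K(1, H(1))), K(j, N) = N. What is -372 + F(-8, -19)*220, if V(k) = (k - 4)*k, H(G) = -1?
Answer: 728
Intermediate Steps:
V(k) = k*(-4 + k) (V(k) = (-4 + k)*k = k*(-4 + k))
F(J, h) = 5 (F(J, h) = -(-4 - 1) = -1*(-5) = 5)
-372 + F(-8, -19)*220 = -372 + 5*220 = -372 + 1100 = 728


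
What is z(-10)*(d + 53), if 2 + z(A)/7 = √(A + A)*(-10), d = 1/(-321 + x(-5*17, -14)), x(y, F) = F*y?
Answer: -644812/869 - 6448120*I*√5/869 ≈ -742.02 - 16592.0*I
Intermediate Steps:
d = 1/869 (d = 1/(-321 - (-70)*17) = 1/(-321 - 14*(-85)) = 1/(-321 + 1190) = 1/869 ≈ 0.0011507)
z(A) = -14 - 70*√2*√A (z(A) = -14 + 7*(√(A + A)*(-10)) = -14 + 7*(√(2*A)*(-10)) = -14 + 7*((√2*√A)*(-10)) = -14 + 7*(-10*√2*√A) = -14 - 70*√2*√A)
z(-10)*(d + 53) = (-14 - 70*√2*√(-10))*(1/869 + 53) = (-14 - 70*√2*I*√10)*(46058/869) = (-14 - 140*I*√5)*(46058/869) = -644812/869 - 6448120*I*√5/869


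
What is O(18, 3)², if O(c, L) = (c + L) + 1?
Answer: 484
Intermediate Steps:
O(c, L) = 1 + L + c (O(c, L) = (L + c) + 1 = 1 + L + c)
O(18, 3)² = (1 + 3 + 18)² = 22² = 484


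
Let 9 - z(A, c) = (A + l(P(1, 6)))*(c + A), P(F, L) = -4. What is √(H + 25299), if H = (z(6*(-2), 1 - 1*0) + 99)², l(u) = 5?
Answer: 2*√6565 ≈ 162.05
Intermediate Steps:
z(A, c) = 9 - (5 + A)*(A + c) (z(A, c) = 9 - (A + 5)*(c + A) = 9 - (5 + A)*(A + c))
H = 961 (H = ((9 - (6*(-2))² - 30*(-2) - 5*(1 - 1*0) - 6*(-2)*(1 - 1*0)) + 99)² = ((9 - 1*(-12)² - 5*(-12) - 5*(1 + 0) - 1*(-12)*(1 + 0)) + 99)² = ((9 - 1*144 + 60 - 5*1 - 1*(-12)*1) + 99)² = ((9 - 144 + 60 - 5 + 12) + 99)² = (-68 + 99)² = 31² = 961)
√(H + 25299) = √(961 + 25299) = √26260 = 2*√6565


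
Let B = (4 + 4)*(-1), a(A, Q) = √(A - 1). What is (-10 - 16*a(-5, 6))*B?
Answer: 80 + 128*I*√6 ≈ 80.0 + 313.53*I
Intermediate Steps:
a(A, Q) = √(-1 + A)
B = -8 (B = 8*(-1) = -8)
(-10 - 16*a(-5, 6))*B = (-10 - 16*√(-1 - 5))*(-8) = (-10 - 16*I*√6)*(-8) = 80 + 128*I*√6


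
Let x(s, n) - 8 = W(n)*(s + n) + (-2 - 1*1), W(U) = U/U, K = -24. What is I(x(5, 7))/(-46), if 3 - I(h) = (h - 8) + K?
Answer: -9/23 ≈ -0.39130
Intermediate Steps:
W(U) = 1
x(s, n) = 5 + n + s (x(s, n) = 8 + (1*(s + n) + (-2 - 1*1)) = 8 + (1*(n + s) + (-2 - 1)) = 8 + ((n + s) - 3) = 8 + (-3 + n + s) = 5 + n + s)
I(h) = 35 - h (I(h) = 3 - ((h - 8) - 24) = 3 - ((-8 + h) - 24) = 3 - (-32 + h) = 3 + (32 - h) = 35 - h)
I(x(5, 7))/(-46) = (35 - (5 + 7 + 5))/(-46) = (35 - 1*17)*(-1/46) = (35 - 17)*(-1/46) = 18*(-1/46) = -9/23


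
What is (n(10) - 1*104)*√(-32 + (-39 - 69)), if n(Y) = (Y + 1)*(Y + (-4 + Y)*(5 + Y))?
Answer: 1992*I*√35 ≈ 11785.0*I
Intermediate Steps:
n(Y) = (1 + Y)*(Y + (-4 + Y)*(5 + Y))
(n(10) - 1*104)*√(-32 + (-39 - 69)) = ((-20 + 10³ - 18*10 + 3*10²) - 1*104)*√(-32 + (-39 - 69)) = ((-20 + 1000 - 180 + 3*100) - 104)*√(-32 - 108) = ((-20 + 1000 - 180 + 300) - 104)*√(-140) = (1100 - 104)*(2*I*√35) = 996*(2*I*√35) = 1992*I*√35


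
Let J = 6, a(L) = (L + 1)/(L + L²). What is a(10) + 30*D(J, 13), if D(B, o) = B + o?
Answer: 5701/10 ≈ 570.10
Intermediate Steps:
a(L) = (1 + L)/(L + L²)
a(10) + 30*D(J, 13) = 1/10 + 30*(6 + 13) = ⅒ + 30*19 = ⅒ + 570 = 5701/10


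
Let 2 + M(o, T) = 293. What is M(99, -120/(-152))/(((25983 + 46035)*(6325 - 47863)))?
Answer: -97/997161228 ≈ -9.7276e-8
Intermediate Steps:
M(o, T) = 291 (M(o, T) = -2 + 293 = 291)
M(99, -120/(-152))/(((25983 + 46035)*(6325 - 47863))) = 291/(((25983 + 46035)*(6325 - 47863))) = 291/((72018*(-41538))) = 291/(-2991483684) = 291*(-1/2991483684) = -97/997161228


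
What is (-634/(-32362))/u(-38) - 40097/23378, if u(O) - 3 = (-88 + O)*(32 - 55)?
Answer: -1882189114031/1097388591618 ≈ -1.7152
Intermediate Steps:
u(O) = 2027 - 23*O (u(O) = 3 + (-88 + O)*(32 - 55) = 3 + (-88 + O)*(-23) = 3 + (2024 - 23*O) = 2027 - 23*O)
(-634/(-32362))/u(-38) - 40097/23378 = (-634/(-32362))/(2027 - 23*(-38)) - 40097/23378 = (-634*(-1/32362))/(2027 + 874) - 40097*1/23378 = (317/16181)/2901 - 40097/23378 = (317/16181)*(1/2901) - 40097/23378 = 317/46941081 - 40097/23378 = -1882189114031/1097388591618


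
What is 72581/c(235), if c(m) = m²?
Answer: 72581/55225 ≈ 1.3143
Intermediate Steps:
72581/c(235) = 72581/(235²) = 72581/55225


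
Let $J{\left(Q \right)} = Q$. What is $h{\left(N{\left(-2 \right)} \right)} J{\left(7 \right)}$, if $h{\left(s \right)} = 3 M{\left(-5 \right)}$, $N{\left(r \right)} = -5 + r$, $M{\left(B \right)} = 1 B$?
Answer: $-105$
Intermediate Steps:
$M{\left(B \right)} = B$
$h{\left(s \right)} = -15$ ($h{\left(s \right)} = 3 \left(-5\right) = -15$)
$h{\left(N{\left(-2 \right)} \right)} J{\left(7 \right)} = \left(-15\right) 7 = -105$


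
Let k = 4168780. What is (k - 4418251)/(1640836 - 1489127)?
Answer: -249471/151709 ≈ -1.6444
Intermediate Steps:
(k - 4418251)/(1640836 - 1489127) = (4168780 - 4418251)/(1640836 - 1489127) = -249471/151709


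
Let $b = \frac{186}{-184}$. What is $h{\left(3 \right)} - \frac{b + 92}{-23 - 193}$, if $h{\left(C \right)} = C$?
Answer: $\frac{67987}{19872} \approx 3.4212$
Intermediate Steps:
$b = - \frac{93}{92}$ ($b = 186 \left(- \frac{1}{184}\right) = - \frac{93}{92} \approx -1.0109$)
$h{\left(3 \right)} - \frac{b + 92}{-23 - 193} = 3 - \frac{- \frac{93}{92} + 92}{-23 - 193} = 3 - \frac{8371}{92 \left(-216\right)} = 3 - \frac{8371}{92} \left(- \frac{1}{216}\right) = 3 - - \frac{8371}{19872} = 3 + \frac{8371}{19872} = \frac{67987}{19872}$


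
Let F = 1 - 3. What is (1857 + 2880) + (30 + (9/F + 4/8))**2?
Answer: 5413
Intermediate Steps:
F = -2
(1857 + 2880) + (30 + (9/F + 4/8))**2 = (1857 + 2880) + (30 + (9/(-2) + 4/8))**2 = 4737 + (30 + (9*(-1/2) + 4*(1/8)))**2 = 4737 + (30 + (-9/2 + 1/2))**2 = 4737 + (30 - 4)**2 = 4737 + 26**2 = 4737 + 676 = 5413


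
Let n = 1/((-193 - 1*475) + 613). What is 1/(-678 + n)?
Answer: -55/37291 ≈ -0.0014749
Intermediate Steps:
n = -1/55 (n = 1/((-193 - 475) + 613) = 1/(-668 + 613) = 1/(-55) = -1/55 ≈ -0.018182)
1/(-678 + n) = 1/(-678 - 1/55) = 1/(-37291/55) = -55/37291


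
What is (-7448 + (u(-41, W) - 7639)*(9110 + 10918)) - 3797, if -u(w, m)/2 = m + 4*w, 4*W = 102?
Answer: -147457381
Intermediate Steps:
W = 51/2 (W = (¼)*102 = 51/2 ≈ 25.500)
u(w, m) = -8*w - 2*m (u(w, m) = -2*(m + 4*w) = -8*w - 2*m)
(-7448 + (u(-41, W) - 7639)*(9110 + 10918)) - 3797 = (-7448 + ((-8*(-41) - 2*51/2) - 7639)*(9110 + 10918)) - 3797 = (-7448 + ((328 - 51) - 7639)*20028) - 3797 = (-7448 + (277 - 7639)*20028) - 3797 = (-7448 - 7362*20028) - 3797 = (-7448 - 147446136) - 3797 = -147453584 - 3797 = -147457381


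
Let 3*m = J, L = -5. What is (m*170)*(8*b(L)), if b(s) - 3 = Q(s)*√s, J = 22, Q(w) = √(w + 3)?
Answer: 29920 - 29920*√10/3 ≈ -1618.4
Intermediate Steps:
Q(w) = √(3 + w)
m = 22/3 (m = (⅓)*22 = 22/3 ≈ 7.3333)
b(s) = 3 + √s*√(3 + s) (b(s) = 3 + √(3 + s)*√s = 3 + √s*√(3 + s))
(m*170)*(8*b(L)) = ((22/3)*170)*(8*(3 + √(-5)*√(3 - 5))) = 3740*(8*(3 + (I*√5)*√(-2)))/3 = 3740*(8*(3 + (I*√5)*(I*√2)))/3 = 3740*(8*(3 - √10))/3 = 3740*(24 - 8*√10)/3 = 29920 - 29920*√10/3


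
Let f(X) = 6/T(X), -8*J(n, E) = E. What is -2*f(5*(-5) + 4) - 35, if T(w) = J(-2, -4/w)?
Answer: 469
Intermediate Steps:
J(n, E) = -E/8
T(w) = 1/(2*w) (T(w) = -(-1)/(2*w) = 1/(2*w))
f(X) = 12*X (f(X) = 6/((1/(2*X))) = 6*(2*X) = 12*X)
-2*f(5*(-5) + 4) - 35 = -24*(5*(-5) + 4) - 35 = -24*(-25 + 4) - 35 = -24*(-21) - 35 = -2*(-252) - 35 = 504 - 35 = 469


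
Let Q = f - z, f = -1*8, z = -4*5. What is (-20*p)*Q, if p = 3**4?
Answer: -19440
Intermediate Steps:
z = -20
f = -8
p = 81
Q = 12 (Q = -8 - 1*(-20) = -8 + 20 = 12)
(-20*p)*Q = -20*81*12 = -1620*12 = -19440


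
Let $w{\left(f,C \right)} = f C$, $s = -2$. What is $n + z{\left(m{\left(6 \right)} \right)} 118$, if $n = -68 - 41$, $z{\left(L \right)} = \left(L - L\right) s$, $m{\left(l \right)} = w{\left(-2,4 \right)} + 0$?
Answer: $-109$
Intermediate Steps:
$w{\left(f,C \right)} = C f$
$m{\left(l \right)} = -8$ ($m{\left(l \right)} = 4 \left(-2\right) + 0 = -8 + 0 = -8$)
$z{\left(L \right)} = 0$ ($z{\left(L \right)} = \left(L - L\right) \left(-2\right) = 0 \left(-2\right) = 0$)
$n = -109$
$n + z{\left(m{\left(6 \right)} \right)} 118 = -109 + 0 \cdot 118 = -109 + 0 = -109$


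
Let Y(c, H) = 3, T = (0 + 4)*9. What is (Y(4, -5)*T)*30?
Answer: 3240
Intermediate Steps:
T = 36 (T = 4*9 = 36)
(Y(4, -5)*T)*30 = (3*36)*30 = 108*30 = 3240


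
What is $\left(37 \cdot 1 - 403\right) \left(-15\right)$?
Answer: $5490$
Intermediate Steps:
$\left(37 \cdot 1 - 403\right) \left(-15\right) = \left(37 - 403\right) \left(-15\right) = \left(-366\right) \left(-15\right) = 5490$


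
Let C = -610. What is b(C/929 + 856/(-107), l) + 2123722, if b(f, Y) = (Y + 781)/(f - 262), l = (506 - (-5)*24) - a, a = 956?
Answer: 533988240701/251440 ≈ 2.1237e+6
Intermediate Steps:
l = -330 (l = (506 - (-5)*24) - 1*956 = (506 - 1*(-120)) - 956 = (506 + 120) - 956 = 626 - 956 = -330)
b(f, Y) = (781 + Y)/(-262 + f)
b(C/929 + 856/(-107), l) + 2123722 = (781 - 330)/(-262 + (-610/929 + 856/(-107))) + 2123722 = 451/(-262 + (-610*1/929 + 856*(-1/107))) + 2123722 = 451/(-262 + (-610/929 - 8)) + 2123722 = 451/(-262 - 8042/929) + 2123722 = 451/(-251440/929) + 2123722 = -929/251440*451 + 2123722 = -418979/251440 + 2123722 = 533988240701/251440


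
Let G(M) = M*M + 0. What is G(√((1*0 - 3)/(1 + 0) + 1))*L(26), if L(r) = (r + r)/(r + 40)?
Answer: -52/33 ≈ -1.5758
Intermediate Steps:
L(r) = 2*r/(40 + r) (L(r) = (2*r)/(40 + r) = 2*r/(40 + r))
G(M) = M² (G(M) = M² + 0 = M²)
G(√((1*0 - 3)/(1 + 0) + 1))*L(26) = (√((1*0 - 3)/(1 + 0) + 1))²*(2*26/(40 + 26)) = (√((0 - 3)/1 + 1))²*(2*26/66) = (√(-3*1 + 1))²*(2*26*(1/66)) = (√(-3 + 1))²*(26/33) = (√(-2))²*(26/33) = (I*√2)²*(26/33) = -2*26/33 = -52/33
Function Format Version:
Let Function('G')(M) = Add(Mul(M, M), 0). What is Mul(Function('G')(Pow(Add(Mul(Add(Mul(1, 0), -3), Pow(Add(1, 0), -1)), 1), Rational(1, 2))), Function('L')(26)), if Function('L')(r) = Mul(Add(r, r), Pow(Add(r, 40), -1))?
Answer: Rational(-52, 33) ≈ -1.5758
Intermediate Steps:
Function('L')(r) = Mul(2, r, Pow(Add(40, r), -1)) (Function('L')(r) = Mul(Mul(2, r), Pow(Add(40, r), -1)) = Mul(2, r, Pow(Add(40, r), -1)))
Function('G')(M) = Pow(M, 2) (Function('G')(M) = Add(Pow(M, 2), 0) = Pow(M, 2))
Mul(Function('G')(Pow(Add(Mul(Add(Mul(1, 0), -3), Pow(Add(1, 0), -1)), 1), Rational(1, 2))), Function('L')(26)) = Mul(Pow(Pow(Add(Mul(Add(Mul(1, 0), -3), Pow(Add(1, 0), -1)), 1), Rational(1, 2)), 2), Mul(2, 26, Pow(Add(40, 26), -1))) = Mul(Pow(Pow(Add(Mul(Add(0, -3), Pow(1, -1)), 1), Rational(1, 2)), 2), Mul(2, 26, Pow(66, -1))) = Mul(Pow(Pow(Add(Mul(-3, 1), 1), Rational(1, 2)), 2), Mul(2, 26, Rational(1, 66))) = Mul(Pow(Pow(Add(-3, 1), Rational(1, 2)), 2), Rational(26, 33)) = Mul(Pow(Pow(-2, Rational(1, 2)), 2), Rational(26, 33)) = Mul(Pow(Mul(I, Pow(2, Rational(1, 2))), 2), Rational(26, 33)) = Mul(-2, Rational(26, 33)) = Rational(-52, 33)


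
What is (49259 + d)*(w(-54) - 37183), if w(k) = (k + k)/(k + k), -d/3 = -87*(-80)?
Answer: -1055187978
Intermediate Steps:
d = -20880 (d = -(-261)*(-80) = -3*6960 = -20880)
w(k) = 1 (w(k) = (2*k)/((2*k)) = (2*k)*(1/(2*k)) = 1)
(49259 + d)*(w(-54) - 37183) = (49259 - 20880)*(1 - 37183) = 28379*(-37182) = -1055187978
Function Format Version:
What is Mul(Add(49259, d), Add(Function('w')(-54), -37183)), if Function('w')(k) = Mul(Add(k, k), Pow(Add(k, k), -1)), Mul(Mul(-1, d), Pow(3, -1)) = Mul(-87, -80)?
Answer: -1055187978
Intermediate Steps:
d = -20880 (d = Mul(-3, Mul(-87, -80)) = Mul(-3, 6960) = -20880)
Function('w')(k) = 1 (Function('w')(k) = Mul(Mul(2, k), Pow(Mul(2, k), -1)) = Mul(Mul(2, k), Mul(Rational(1, 2), Pow(k, -1))) = 1)
Mul(Add(49259, d), Add(Function('w')(-54), -37183)) = Mul(Add(49259, -20880), Add(1, -37183)) = Mul(28379, -37182) = -1055187978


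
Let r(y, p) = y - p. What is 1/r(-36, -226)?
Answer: 1/190 ≈ 0.0052632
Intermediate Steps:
1/r(-36, -226) = 1/(-36 - 1*(-226)) = 1/(-36 + 226) = 1/190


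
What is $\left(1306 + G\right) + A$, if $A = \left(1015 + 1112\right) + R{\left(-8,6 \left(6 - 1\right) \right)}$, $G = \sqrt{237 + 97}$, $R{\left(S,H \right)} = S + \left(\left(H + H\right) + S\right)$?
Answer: $3477 + \sqrt{334} \approx 3495.3$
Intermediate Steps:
$R{\left(S,H \right)} = 2 H + 2 S$ ($R{\left(S,H \right)} = S + \left(2 H + S\right) = S + \left(S + 2 H\right) = 2 H + 2 S$)
$G = \sqrt{334} \approx 18.276$
$A = 2171$ ($A = \left(1015 + 1112\right) + \left(2 \cdot 6 \left(6 - 1\right) + 2 \left(-8\right)\right) = 2127 - \left(16 - 2 \cdot 6 \cdot 5\right) = 2127 + \left(2 \cdot 30 - 16\right) = 2127 + \left(60 - 16\right) = 2127 + 44 = 2171$)
$\left(1306 + G\right) + A = \left(1306 + \sqrt{334}\right) + 2171 = 3477 + \sqrt{334}$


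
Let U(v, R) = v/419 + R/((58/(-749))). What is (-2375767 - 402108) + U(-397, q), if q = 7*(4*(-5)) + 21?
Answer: -67470595387/24302 ≈ -2.7763e+6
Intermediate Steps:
q = -119 (q = 7*(-20) + 21 = -140 + 21 = -119)
U(v, R) = -749*R/58 + v/419 (U(v, R) = v*(1/419) + R/((58*(-1/749))) = v/419 + R/(-58/749) = v/419 + R*(-749/58) = v/419 - 749*R/58 = -749*R/58 + v/419)
(-2375767 - 402108) + U(-397, q) = (-2375767 - 402108) + (-749/58*(-119) + (1/419)*(-397)) = -2777875 + (89131/58 - 397/419) = -2777875 + 37322863/24302 = -67470595387/24302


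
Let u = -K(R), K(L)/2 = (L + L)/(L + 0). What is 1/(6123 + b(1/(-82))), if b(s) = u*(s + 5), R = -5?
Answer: 41/250225 ≈ 0.00016385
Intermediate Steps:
K(L) = 4 (K(L) = 2*((L + L)/(L + 0)) = 2*((2*L)/L) = 2*2 = 4)
u = -4 (u = -1*4 = -4)
b(s) = -20 - 4*s (b(s) = -4*(s + 5) = -4*(5 + s) = -20 - 4*s)
1/(6123 + b(1/(-82))) = 1/(6123 + (-20 - 4/(-82))) = 1/(6123 + (-20 - 4*(-1/82))) = 1/(6123 + (-20 + 2/41)) = 1/(6123 - 818/41) = 1/(250225/41) = 41/250225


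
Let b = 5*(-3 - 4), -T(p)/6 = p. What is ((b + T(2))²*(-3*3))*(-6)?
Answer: 119286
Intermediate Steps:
T(p) = -6*p
b = -35 (b = 5*(-7) = -35)
((b + T(2))²*(-3*3))*(-6) = ((-35 - 6*2)²*(-3*3))*(-6) = ((-35 - 12)²*(-9))*(-6) = ((-47)²*(-9))*(-6) = (2209*(-9))*(-6) = -19881*(-6) = 119286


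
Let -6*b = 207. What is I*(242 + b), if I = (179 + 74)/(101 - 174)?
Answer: -104995/146 ≈ -719.14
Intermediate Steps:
I = -253/73 (I = 253/(-73) = 253*(-1/73) = -253/73 ≈ -3.4658)
b = -69/2 (b = -⅙*207 = -69/2 ≈ -34.500)
I*(242 + b) = -253*(242 - 69/2)/73 = -253/73*415/2 = -104995/146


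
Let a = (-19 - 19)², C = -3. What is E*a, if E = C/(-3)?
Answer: 1444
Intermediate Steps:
E = 1 (E = -3/(-3) = -3*(-⅓) = 1)
a = 1444 (a = (-38)² = 1444)
E*a = 1*1444 = 1444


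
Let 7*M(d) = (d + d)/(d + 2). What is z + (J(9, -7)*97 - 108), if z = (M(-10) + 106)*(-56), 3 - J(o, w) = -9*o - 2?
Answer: 2278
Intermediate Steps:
J(o, w) = 5 + 9*o (J(o, w) = 3 - (-9*o - 2) = 3 - (-2 - 9*o) = 3 + (2 + 9*o) = 5 + 9*o)
M(d) = 2*d/(7*(2 + d)) (M(d) = ((d + d)/(d + 2))/7 = ((2*d)/(2 + d))/7 = (2*d/(2 + d))/7 = 2*d/(7*(2 + d)))
z = -5956 (z = ((2/7)*(-10)/(2 - 10) + 106)*(-56) = ((2/7)*(-10)/(-8) + 106)*(-56) = ((2/7)*(-10)*(-⅛) + 106)*(-56) = (5/14 + 106)*(-56) = (1489/14)*(-56) = -5956)
z + (J(9, -7)*97 - 108) = -5956 + ((5 + 9*9)*97 - 108) = -5956 + ((5 + 81)*97 - 108) = -5956 + (86*97 - 108) = -5956 + (8342 - 108) = -5956 + 8234 = 2278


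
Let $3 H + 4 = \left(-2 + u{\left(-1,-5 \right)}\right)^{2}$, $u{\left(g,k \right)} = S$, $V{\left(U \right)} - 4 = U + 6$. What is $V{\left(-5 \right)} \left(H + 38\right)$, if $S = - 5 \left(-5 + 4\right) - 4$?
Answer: $185$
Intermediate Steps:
$V{\left(U \right)} = 10 + U$ ($V{\left(U \right)} = 4 + \left(U + 6\right) = 4 + \left(6 + U\right) = 10 + U$)
$S = 1$ ($S = \left(-5\right) \left(-1\right) - 4 = 5 - 4 = 1$)
$u{\left(g,k \right)} = 1$
$H = -1$ ($H = - \frac{4}{3} + \frac{\left(-2 + 1\right)^{2}}{3} = - \frac{4}{3} + \frac{\left(-1\right)^{2}}{3} = - \frac{4}{3} + \frac{1}{3} \cdot 1 = - \frac{4}{3} + \frac{1}{3} = -1$)
$V{\left(-5 \right)} \left(H + 38\right) = \left(10 - 5\right) \left(-1 + 38\right) = 5 \cdot 37 = 185$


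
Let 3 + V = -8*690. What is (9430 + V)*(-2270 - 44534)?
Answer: -182863228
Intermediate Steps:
V = -5523 (V = -3 - 8*690 = -3 - 5520 = -5523)
(9430 + V)*(-2270 - 44534) = (9430 - 5523)*(-2270 - 44534) = 3907*(-46804) = -182863228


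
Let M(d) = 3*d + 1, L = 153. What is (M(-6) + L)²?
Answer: 18496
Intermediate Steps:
M(d) = 1 + 3*d
(M(-6) + L)² = ((1 + 3*(-6)) + 153)² = ((1 - 18) + 153)² = (-17 + 153)² = 136² = 18496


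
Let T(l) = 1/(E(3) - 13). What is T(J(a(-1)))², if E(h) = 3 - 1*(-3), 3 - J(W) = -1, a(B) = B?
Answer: 1/49 ≈ 0.020408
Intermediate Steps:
J(W) = 4 (J(W) = 3 - 1*(-1) = 3 + 1 = 4)
E(h) = 6 (E(h) = 3 + 3 = 6)
T(l) = -⅐ (T(l) = 1/(6 - 13) = 1/(-7) = -⅐)
T(J(a(-1)))² = (-⅐)² = 1/49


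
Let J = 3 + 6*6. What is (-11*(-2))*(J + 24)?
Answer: 1386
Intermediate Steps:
J = 39 (J = 3 + 36 = 39)
(-11*(-2))*(J + 24) = (-11*(-2))*(39 + 24) = 22*63 = 1386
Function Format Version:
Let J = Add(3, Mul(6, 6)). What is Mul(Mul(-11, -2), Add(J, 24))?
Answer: 1386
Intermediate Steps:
J = 39 (J = Add(3, 36) = 39)
Mul(Mul(-11, -2), Add(J, 24)) = Mul(Mul(-11, -2), Add(39, 24)) = Mul(22, 63) = 1386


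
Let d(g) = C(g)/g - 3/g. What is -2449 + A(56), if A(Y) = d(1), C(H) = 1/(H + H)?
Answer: -4903/2 ≈ -2451.5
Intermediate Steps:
C(H) = 1/(2*H)
d(g) = 1/(2*g**2) - 3/g (d(g) = (1/(2*g))/g - 3/g = 1/(2*g**2) - 3/g)
A(Y) = -5/2 (A(Y) = (1/2)*(1 - 6*1)/1**2 = (1/2)*1*(1 - 6) = (1/2)*1*(-5) = -5/2)
-2449 + A(56) = -2449 - 5/2 = -4903/2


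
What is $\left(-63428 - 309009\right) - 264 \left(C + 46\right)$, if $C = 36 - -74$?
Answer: $-413621$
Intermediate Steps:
$C = 110$ ($C = 36 + 74 = 110$)
$\left(-63428 - 309009\right) - 264 \left(C + 46\right) = \left(-63428 - 309009\right) - 264 \left(110 + 46\right) = -372437 - 41184 = -413621$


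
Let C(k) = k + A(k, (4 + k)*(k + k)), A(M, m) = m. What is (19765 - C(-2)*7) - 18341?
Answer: 1494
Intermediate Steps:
C(k) = k + 2*k*(4 + k) (C(k) = k + (4 + k)*(k + k) = k + (4 + k)*(2*k) = k + 2*k*(4 + k))
(19765 - C(-2)*7) - 18341 = (19765 - (-2)*(9 + 2*(-2))*7) - 18341 = (19765 - (-2)*(9 - 4)*7) - 18341 = (19765 - (-2)*5*7) - 18341 = (19765 - 1*(-10)*7) - 18341 = (19765 + 10*7) - 18341 = (19765 + 70) - 18341 = 19835 - 18341 = 1494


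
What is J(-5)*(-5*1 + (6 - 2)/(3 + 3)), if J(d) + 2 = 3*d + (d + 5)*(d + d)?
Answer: 221/3 ≈ 73.667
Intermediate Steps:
J(d) = -2 + 3*d + 2*d*(5 + d) (J(d) = -2 + (3*d + (d + 5)*(d + d)) = -2 + (3*d + (5 + d)*(2*d)) = -2 + (3*d + 2*d*(5 + d)) = -2 + 3*d + 2*d*(5 + d))
J(-5)*(-5*1 + (6 - 2)/(3 + 3)) = (-2 + 2*(-5)² + 13*(-5))*(-5*1 + (6 - 2)/(3 + 3)) = (-2 + 2*25 - 65)*(-5 + 4/6) = (-2 + 50 - 65)*(-5 + 4*(⅙)) = -17*(-5 + ⅔) = -17*(-13/3) = 221/3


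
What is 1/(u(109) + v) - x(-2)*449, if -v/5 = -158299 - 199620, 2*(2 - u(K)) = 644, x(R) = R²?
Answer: -3213537899/1789275 ≈ -1796.0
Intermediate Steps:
u(K) = -320 (u(K) = 2 - ½*644 = 2 - 322 = -320)
v = 1789595 (v = -5*(-158299 - 199620) = -5*(-357919) = 1789595)
1/(u(109) + v) - x(-2)*449 = 1/(-320 + 1789595) - (-2)²*449 = 1/1789275 - 4*449 = 1/1789275 - 1*1796 = 1/1789275 - 1796 = -3213537899/1789275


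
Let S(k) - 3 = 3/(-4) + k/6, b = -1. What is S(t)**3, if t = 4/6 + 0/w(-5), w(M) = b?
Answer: 614125/46656 ≈ 13.163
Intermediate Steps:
w(M) = -1
t = 2/3 (t = 4/6 + 0/(-1) = 4*(1/6) + 0*(-1) = 2/3 + 0 = 2/3 ≈ 0.66667)
S(k) = 9/4 + k/6 (S(k) = 3 + (3/(-4) + k/6) = 3 + (3*(-1/4) + k*(1/6)) = 3 + (-3/4 + k/6) = 9/4 + k/6)
S(t)**3 = (9/4 + (1/6)*(2/3))**3 = (9/4 + 1/9)**3 = (85/36)**3 = 614125/46656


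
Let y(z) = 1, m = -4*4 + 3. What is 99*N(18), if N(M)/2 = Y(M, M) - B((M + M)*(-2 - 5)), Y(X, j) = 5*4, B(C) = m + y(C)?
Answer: 6336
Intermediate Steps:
m = -13 (m = -16 + 3 = -13)
B(C) = -12 (B(C) = -13 + 1 = -12)
Y(X, j) = 20
N(M) = 64 (N(M) = 2*(20 - 1*(-12)) = 2*(20 + 12) = 2*32 = 64)
99*N(18) = 99*64 = 6336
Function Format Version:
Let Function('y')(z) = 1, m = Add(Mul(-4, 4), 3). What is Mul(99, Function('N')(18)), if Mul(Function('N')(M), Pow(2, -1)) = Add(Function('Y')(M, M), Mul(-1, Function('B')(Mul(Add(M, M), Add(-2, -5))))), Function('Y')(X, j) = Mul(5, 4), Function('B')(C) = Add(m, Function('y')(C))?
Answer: 6336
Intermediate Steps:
m = -13 (m = Add(-16, 3) = -13)
Function('B')(C) = -12 (Function('B')(C) = Add(-13, 1) = -12)
Function('Y')(X, j) = 20
Function('N')(M) = 64 (Function('N')(M) = Mul(2, Add(20, Mul(-1, -12))) = Mul(2, Add(20, 12)) = Mul(2, 32) = 64)
Mul(99, Function('N')(18)) = Mul(99, 64) = 6336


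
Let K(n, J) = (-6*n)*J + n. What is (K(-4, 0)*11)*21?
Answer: -924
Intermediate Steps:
K(n, J) = n - 6*J*n (K(n, J) = -6*J*n + n = n - 6*J*n)
(K(-4, 0)*11)*21 = (-4*(1 - 6*0)*11)*21 = (-4*(1 + 0)*11)*21 = (-4*1*11)*21 = -4*11*21 = -44*21 = -924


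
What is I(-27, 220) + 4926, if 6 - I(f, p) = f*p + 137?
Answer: 10735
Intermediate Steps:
I(f, p) = -131 - f*p (I(f, p) = 6 - (f*p + 137) = 6 - (137 + f*p) = 6 + (-137 - f*p) = -131 - f*p)
I(-27, 220) + 4926 = (-131 - 1*(-27)*220) + 4926 = (-131 + 5940) + 4926 = 5809 + 4926 = 10735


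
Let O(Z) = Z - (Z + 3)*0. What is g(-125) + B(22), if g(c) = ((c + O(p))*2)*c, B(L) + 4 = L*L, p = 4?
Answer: 30730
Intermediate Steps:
B(L) = -4 + L² (B(L) = -4 + L*L = -4 + L²)
O(Z) = Z (O(Z) = Z - (3 + Z)*0 = Z - 1*0 = Z + 0 = Z)
g(c) = c*(8 + 2*c) (g(c) = ((c + 4)*2)*c = ((4 + c)*2)*c = (8 + 2*c)*c = c*(8 + 2*c))
g(-125) + B(22) = 2*(-125)*(4 - 125) + (-4 + 22²) = 2*(-125)*(-121) + (-4 + 484) = 30250 + 480 = 30730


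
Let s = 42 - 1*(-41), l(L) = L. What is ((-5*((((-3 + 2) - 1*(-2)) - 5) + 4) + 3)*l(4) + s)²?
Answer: 9025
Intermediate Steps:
s = 83 (s = 42 + 41 = 83)
((-5*((((-3 + 2) - 1*(-2)) - 5) + 4) + 3)*l(4) + s)² = ((-5*((((-3 + 2) - 1*(-2)) - 5) + 4) + 3)*4 + 83)² = ((-5*(((-1 + 2) - 5) + 4) + 3)*4 + 83)² = ((-5*((1 - 5) + 4) + 3)*4 + 83)² = ((-5*(-4 + 4) + 3)*4 + 83)² = ((-5*0 + 3)*4 + 83)² = ((0 + 3)*4 + 83)² = (3*4 + 83)² = (12 + 83)² = 95² = 9025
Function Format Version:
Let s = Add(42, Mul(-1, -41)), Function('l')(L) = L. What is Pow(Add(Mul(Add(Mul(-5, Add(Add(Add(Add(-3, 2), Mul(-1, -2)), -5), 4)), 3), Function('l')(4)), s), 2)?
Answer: 9025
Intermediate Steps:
s = 83 (s = Add(42, 41) = 83)
Pow(Add(Mul(Add(Mul(-5, Add(Add(Add(Add(-3, 2), Mul(-1, -2)), -5), 4)), 3), Function('l')(4)), s), 2) = Pow(Add(Mul(Add(Mul(-5, Add(Add(Add(Add(-3, 2), Mul(-1, -2)), -5), 4)), 3), 4), 83), 2) = Pow(Add(Mul(Add(Mul(-5, Add(Add(Add(-1, 2), -5), 4)), 3), 4), 83), 2) = Pow(Add(Mul(Add(Mul(-5, Add(Add(1, -5), 4)), 3), 4), 83), 2) = Pow(Add(Mul(Add(Mul(-5, Add(-4, 4)), 3), 4), 83), 2) = Pow(Add(Mul(Add(Mul(-5, 0), 3), 4), 83), 2) = Pow(Add(Mul(Add(0, 3), 4), 83), 2) = Pow(Add(Mul(3, 4), 83), 2) = Pow(Add(12, 83), 2) = Pow(95, 2) = 9025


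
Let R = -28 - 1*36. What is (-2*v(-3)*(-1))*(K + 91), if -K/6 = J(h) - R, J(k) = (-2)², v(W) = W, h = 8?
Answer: 1902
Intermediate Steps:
J(k) = 4
R = -64 (R = -28 - 36 = -64)
K = -408 (K = -6*(4 - 1*(-64)) = -6*(4 + 64) = -6*68 = -408)
(-2*v(-3)*(-1))*(K + 91) = (-2*(-3)*(-1))*(-408 + 91) = (6*(-1))*(-317) = -6*(-317) = 1902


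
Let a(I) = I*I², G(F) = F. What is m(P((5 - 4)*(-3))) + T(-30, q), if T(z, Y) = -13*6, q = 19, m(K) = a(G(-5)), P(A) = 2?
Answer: -203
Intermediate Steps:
a(I) = I³
m(K) = -125 (m(K) = (-5)³ = -125)
T(z, Y) = -78
m(P((5 - 4)*(-3))) + T(-30, q) = -125 - 78 = -203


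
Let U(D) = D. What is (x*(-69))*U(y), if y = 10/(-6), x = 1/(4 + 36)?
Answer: 23/8 ≈ 2.8750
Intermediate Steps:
x = 1/40 ≈ 0.025000
y = -5/3 (y = 10*(-⅙) = -5/3 ≈ -1.6667)
(x*(-69))*U(y) = ((1/40)*(-69))*(-5/3) = -69/40*(-5/3) = 23/8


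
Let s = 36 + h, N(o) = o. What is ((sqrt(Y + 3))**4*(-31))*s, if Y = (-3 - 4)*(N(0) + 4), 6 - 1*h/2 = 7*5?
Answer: 426250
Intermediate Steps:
h = -58 (h = 12 - 14*5 = 12 - 2*35 = 12 - 70 = -58)
Y = -28 (Y = (-3 - 4)*(0 + 4) = -7*4 = -28)
s = -22 (s = 36 - 58 = -22)
((sqrt(Y + 3))**4*(-31))*s = ((sqrt(-28 + 3))**4*(-31))*(-22) = ((sqrt(-25))**4*(-31))*(-22) = ((5*I)**4*(-31))*(-22) = (625*(-31))*(-22) = -19375*(-22) = 426250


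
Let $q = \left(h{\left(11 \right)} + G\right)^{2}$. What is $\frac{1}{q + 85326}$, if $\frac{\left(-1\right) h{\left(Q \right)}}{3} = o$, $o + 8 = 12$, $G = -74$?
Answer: $\frac{1}{92722} \approx 1.0785 \cdot 10^{-5}$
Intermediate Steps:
$o = 4$ ($o = -8 + 12 = 4$)
$h{\left(Q \right)} = -12$ ($h{\left(Q \right)} = \left(-3\right) 4 = -12$)
$q = 7396$ ($q = \left(-12 - 74\right)^{2} = \left(-86\right)^{2} = 7396$)
$\frac{1}{q + 85326} = \frac{1}{7396 + 85326} = \frac{1}{92722}$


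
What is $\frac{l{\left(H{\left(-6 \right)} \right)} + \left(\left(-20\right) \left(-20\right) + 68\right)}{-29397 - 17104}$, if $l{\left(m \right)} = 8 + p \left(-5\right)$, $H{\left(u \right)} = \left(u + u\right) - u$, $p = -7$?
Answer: $- \frac{1}{91} \approx -0.010989$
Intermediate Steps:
$H{\left(u \right)} = u$ ($H{\left(u \right)} = 2 u - u = u$)
$l{\left(m \right)} = 43$ ($l{\left(m \right)} = 8 - -35 = 8 + 35 = 43$)
$\frac{l{\left(H{\left(-6 \right)} \right)} + \left(\left(-20\right) \left(-20\right) + 68\right)}{-29397 - 17104} = \frac{43 + \left(\left(-20\right) \left(-20\right) + 68\right)}{-29397 - 17104} = \frac{43 + \left(400 + 68\right)}{-46501} = \left(43 + 468\right) \left(- \frac{1}{46501}\right) = 511 \left(- \frac{1}{46501}\right) = - \frac{1}{91}$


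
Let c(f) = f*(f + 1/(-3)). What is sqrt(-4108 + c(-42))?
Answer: I*sqrt(2330) ≈ 48.27*I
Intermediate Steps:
c(f) = f*(-1/3 + f) (c(f) = f*(f - 1/3) = f*(-1/3 + f))
sqrt(-4108 + c(-42)) = sqrt(-4108 - 42*(-1/3 - 42)) = sqrt(-4108 - 42*(-127/3)) = sqrt(-4108 + 1778) = sqrt(-2330) = I*sqrt(2330)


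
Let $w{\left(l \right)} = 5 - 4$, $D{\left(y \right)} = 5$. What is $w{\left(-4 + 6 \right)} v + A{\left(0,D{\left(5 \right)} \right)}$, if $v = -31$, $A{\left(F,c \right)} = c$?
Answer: $-26$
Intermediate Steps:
$w{\left(l \right)} = 1$
$w{\left(-4 + 6 \right)} v + A{\left(0,D{\left(5 \right)} \right)} = 1 \left(-31\right) + 5 = -31 + 5 = -26$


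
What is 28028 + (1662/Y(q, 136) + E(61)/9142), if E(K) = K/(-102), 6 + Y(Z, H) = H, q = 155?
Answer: 1699592891119/60611460 ≈ 28041.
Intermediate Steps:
Y(Z, H) = -6 + H
E(K) = -K/102 (E(K) = K*(-1/102) = -K/102)
28028 + (1662/Y(q, 136) + E(61)/9142) = 28028 + (1662/(-6 + 136) - 1/102*61/9142) = 28028 + (1662/130 - 61/102*1/9142) = 28028 + (1662*(1/130) - 61/932484) = 28028 + (831/65 - 61/932484) = 28028 + 774890239/60611460 = 1699592891119/60611460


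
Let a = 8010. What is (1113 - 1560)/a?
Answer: -149/2670 ≈ -0.055805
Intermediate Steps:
(1113 - 1560)/a = (1113 - 1560)/8010 = -447*1/8010 = -149/2670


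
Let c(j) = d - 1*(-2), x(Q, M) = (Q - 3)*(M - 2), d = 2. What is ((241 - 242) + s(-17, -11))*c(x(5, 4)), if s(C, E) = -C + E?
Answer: 20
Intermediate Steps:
x(Q, M) = (-3 + Q)*(-2 + M)
s(C, E) = E - C
c(j) = 4 (c(j) = 2 - 1*(-2) = 2 + 2 = 4)
((241 - 242) + s(-17, -11))*c(x(5, 4)) = ((241 - 242) + (-11 - 1*(-17)))*4 = (-1 + (-11 + 17))*4 = (-1 + 6)*4 = 5*4 = 20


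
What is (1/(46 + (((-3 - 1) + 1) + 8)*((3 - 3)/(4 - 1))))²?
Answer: 1/2116 ≈ 0.00047259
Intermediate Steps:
(1/(46 + (((-3 - 1) + 1) + 8)*((3 - 3)/(4 - 1))))² = (1/(46 + ((-4 + 1) + 8)*(0/3)))² = (1/(46 + (-3 + 8)*(0*(⅓))))² = (1/(46 + 5*0))² = (1/(46 + 0))² = (1/46)² = 1/2116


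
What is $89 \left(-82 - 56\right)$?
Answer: $-12282$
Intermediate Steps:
$89 \left(-82 - 56\right) = 89 \left(-138\right) = -12282$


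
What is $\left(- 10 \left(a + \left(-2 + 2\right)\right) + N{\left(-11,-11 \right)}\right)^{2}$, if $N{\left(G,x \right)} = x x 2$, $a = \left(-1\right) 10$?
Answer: $116964$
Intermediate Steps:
$a = -10$
$N{\left(G,x \right)} = 2 x^{2}$ ($N{\left(G,x \right)} = x^{2} \cdot 2 = 2 x^{2}$)
$\left(- 10 \left(a + \left(-2 + 2\right)\right) + N{\left(-11,-11 \right)}\right)^{2} = \left(- 10 \left(-10 + \left(-2 + 2\right)\right) + 2 \left(-11\right)^{2}\right)^{2} = \left(- 10 \left(-10 + 0\right) + 2 \cdot 121\right)^{2} = \left(\left(-10\right) \left(-10\right) + 242\right)^{2} = \left(100 + 242\right)^{2} = 342^{2} = 116964$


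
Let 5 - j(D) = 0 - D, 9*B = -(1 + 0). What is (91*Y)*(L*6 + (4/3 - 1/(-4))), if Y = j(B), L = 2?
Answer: 163163/27 ≈ 6043.1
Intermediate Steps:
B = -1/9 (B = (-(1 + 0))/9 = (-1*1)/9 = (1/9)*(-1) = -1/9 ≈ -0.11111)
j(D) = 5 + D (j(D) = 5 - (0 - D) = 5 - (-1)*D = 5 + D)
Y = 44/9 (Y = 5 - 1/9 = 44/9 ≈ 4.8889)
(91*Y)*(L*6 + (4/3 - 1/(-4))) = (91*(44/9))*(2*6 + (4/3 - 1/(-4))) = 4004*(12 + (4*(1/3) - 1*(-1/4)))/9 = 4004*(12 + (4/3 + 1/4))/9 = 4004*(12 + 19/12)/9 = (4004/9)*(163/12) = 163163/27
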